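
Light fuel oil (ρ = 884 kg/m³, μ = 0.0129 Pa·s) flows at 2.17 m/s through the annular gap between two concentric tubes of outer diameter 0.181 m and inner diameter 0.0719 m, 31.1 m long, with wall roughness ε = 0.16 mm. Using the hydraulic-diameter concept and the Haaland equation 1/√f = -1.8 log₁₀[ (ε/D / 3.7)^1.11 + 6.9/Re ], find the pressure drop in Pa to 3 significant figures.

Hydraulic diameter D_h = 4A/P = D_o - D_i = 0.181 - 0.0719 = 0.1091 m.
Re = ρVD_h/μ = 884·2.17·0.1091/0.0129 = 1.622e+04.
ε/D_h = 0.00016/0.1091 = 0.00147; Haaland gives 1/√f = -1.8 log₁₀[0.000167+0.000425] = 5.809, so f = 0.02964.
ΔP = f(L/D_h)(ρV²/2) = 0.02964·31.1/0.1091·2081 = 1.758e+04 Pa.

ΔP ≈ 17600 Pa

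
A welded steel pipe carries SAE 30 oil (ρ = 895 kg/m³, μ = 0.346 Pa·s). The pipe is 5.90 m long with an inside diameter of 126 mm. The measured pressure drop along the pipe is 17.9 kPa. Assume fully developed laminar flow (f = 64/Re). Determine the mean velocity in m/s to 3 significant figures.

For laminar flow, f = 64/Re with Re = ρVD/μ, so Darcy-Weisbach reduces to ΔP = 32μLV/D². Solving for V: V = ΔP·D²/(32μL) = 1.79e+04·(0.126)²/(32·0.346·5.9) = 4.35 m/s.
Check: Re = ρVD/μ = 895·4.35·0.126/0.346 = 1418 < 2300, so the laminar assumption holds.

V ≈ 4.35 m/s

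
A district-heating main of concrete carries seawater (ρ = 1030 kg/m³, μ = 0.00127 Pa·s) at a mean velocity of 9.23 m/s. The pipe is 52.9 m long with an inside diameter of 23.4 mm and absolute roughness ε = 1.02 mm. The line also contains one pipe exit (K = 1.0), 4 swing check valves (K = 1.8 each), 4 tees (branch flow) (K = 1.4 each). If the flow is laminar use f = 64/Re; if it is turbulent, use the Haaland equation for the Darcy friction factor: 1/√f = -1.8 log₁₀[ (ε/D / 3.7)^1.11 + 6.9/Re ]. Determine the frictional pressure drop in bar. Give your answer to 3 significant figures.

ΔP ≈ 73.0 bar

Reynolds number Re = ρVD/μ = 1030 · 9.23 · 0.0234 / 0.00127 = 1.752e+05.
Re > 4000 → turbulent. Relative roughness ε/D = 0.00102/0.0234 = 0.0436. Haaland: 1/√f = -1.8 log₁₀[(0.0436/3.7)^1.11 + 6.9/1.752e+05] = -1.8 log₁₀[0.00723 + 3.94e-05] = 3.85, so f = 0.06748.
Total minor-loss coefficient ΣK = 1·1 + 4·1.8 + 4·1.4 = 13.8.
ΔP = [f·L/D + ΣK]·(ρV²/2) = [0.06748·52.9/0.0234 + 13.8]·(1030·9.23²/2) = [152.6 + 13.8]·4.387e+04 = 7.299e+06 Pa.
ΔP = 7.299e+06 Pa = 73.0 bar.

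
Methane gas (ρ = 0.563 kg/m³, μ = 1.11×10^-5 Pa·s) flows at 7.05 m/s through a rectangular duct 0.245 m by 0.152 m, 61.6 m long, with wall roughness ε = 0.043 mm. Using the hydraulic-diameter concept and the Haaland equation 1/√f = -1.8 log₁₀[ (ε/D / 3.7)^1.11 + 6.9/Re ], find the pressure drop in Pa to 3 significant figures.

Hydraulic diameter D_h = 4A/P = 4·(0.245·0.152)/(2·(0.245+0.152)) = 0.149/0.794 = 0.1876 m.
Re = ρVD_h/μ = 0.563·7.05·0.1876/1.11e-05 = 6.708e+04.
ε/D_h = 4.3e-05/0.1876 = 0.000229; Haaland gives 1/√f = -1.8 log₁₀[2.13e-05+0.000103] = 7.031, so f = 0.02023.
ΔP = f(L/D_h)(ρV²/2) = 0.02023·61.6/0.1876·13.99 = 92.94 Pa.

ΔP ≈ 92.9 Pa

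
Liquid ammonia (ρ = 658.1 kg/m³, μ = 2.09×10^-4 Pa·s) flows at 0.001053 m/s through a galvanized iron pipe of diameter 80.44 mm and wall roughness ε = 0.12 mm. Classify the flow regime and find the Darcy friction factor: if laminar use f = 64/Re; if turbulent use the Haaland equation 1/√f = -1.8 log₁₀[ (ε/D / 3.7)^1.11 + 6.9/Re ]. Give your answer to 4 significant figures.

Re = ρVD/μ = 658.1·0.001053·0.08044/0.000209 = 266.7.
Re < 2300 → laminar, so f = 64/Re = 0.24 (roughness is irrelevant in laminar flow).

f ≈ 0.2400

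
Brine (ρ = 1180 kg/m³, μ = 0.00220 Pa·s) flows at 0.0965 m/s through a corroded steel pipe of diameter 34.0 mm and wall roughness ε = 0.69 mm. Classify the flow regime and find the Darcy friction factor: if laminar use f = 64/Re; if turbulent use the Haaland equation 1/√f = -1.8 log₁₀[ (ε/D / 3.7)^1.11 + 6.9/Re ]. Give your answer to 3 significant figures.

Re = ρVD/μ = 1180·0.0965·0.034/0.0022 = 1760.
Re < 2300 → laminar, so f = 64/Re = 0.03637 (roughness is irrelevant in laminar flow).

f ≈ 0.0364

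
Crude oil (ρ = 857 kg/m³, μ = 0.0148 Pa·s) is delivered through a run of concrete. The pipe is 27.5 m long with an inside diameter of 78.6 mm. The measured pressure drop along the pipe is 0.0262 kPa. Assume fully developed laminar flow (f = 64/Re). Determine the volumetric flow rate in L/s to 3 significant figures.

For laminar flow, f = 64/Re with Re = ρVD/μ, so Darcy-Weisbach reduces to ΔP = 32μLV/D². Solving for V: V = ΔP·D²/(32μL) = 26.2·(0.0786)²/(32·0.0148·27.5) = 0.01243 m/s.
Check: Re = ρVD/μ = 857·0.01243·0.0786/0.0148 = 56.56 < 2300, so the laminar assumption holds.
Q = V·A = 0.01243·(π/4·0.0786²) = 6.03e-05 m³/s = 0.0603 L/s.

Q ≈ 0.0603 L/s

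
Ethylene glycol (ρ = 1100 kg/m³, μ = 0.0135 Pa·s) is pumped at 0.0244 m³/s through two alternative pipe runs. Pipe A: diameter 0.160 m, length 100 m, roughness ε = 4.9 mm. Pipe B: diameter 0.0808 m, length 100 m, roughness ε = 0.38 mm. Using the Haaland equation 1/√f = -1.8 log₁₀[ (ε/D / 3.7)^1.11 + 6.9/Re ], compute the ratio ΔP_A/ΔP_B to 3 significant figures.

Pipe A: V = Q/A = 0.0244/0.02011 = 1.214 m/s; Re = 1.582e+04; ε/D = 0.0306; Haaland → f = 0.05969; ΔP_A = f(L/D)(ρV²/2) = 3.022e+04 Pa.
Pipe B: V = Q/A = 0.0244/0.005128 = 4.759 m/s; Re = 3.133e+04; ε/D = 0.0047; Haaland → f = 0.03252; ΔP_B = f(L/D)(ρV²/2) = 5.013e+05 Pa.
ΔP_A/ΔP_B = 3.022e+04/5.013e+05 = 0.0603.

ΔP_A/ΔP_B ≈ 0.0603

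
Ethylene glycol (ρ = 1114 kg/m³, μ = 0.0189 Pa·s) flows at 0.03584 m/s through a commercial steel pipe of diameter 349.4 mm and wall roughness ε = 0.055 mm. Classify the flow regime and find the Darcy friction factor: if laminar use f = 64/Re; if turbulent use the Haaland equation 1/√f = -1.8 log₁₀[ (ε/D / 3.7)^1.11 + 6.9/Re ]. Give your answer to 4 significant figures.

Re = ρVD/μ = 1114·0.03584·0.3494/0.0189 = 738.1.
Re < 2300 → laminar, so f = 64/Re = 0.08671 (roughness is irrelevant in laminar flow).

f ≈ 0.08671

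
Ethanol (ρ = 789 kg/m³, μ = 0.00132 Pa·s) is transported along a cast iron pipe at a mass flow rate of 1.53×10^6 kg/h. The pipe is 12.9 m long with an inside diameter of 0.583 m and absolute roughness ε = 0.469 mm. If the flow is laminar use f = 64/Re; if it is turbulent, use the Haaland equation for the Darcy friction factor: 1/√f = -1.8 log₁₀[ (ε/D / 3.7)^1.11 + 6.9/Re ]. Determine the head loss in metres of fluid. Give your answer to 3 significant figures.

ṁ = 1.53×10^6 kg/h = 1.53×10^6/3600 = 425 kg/s.
A = πD²/4 = π(0.583)²/4 = 0.2669 m²; mean velocity V = ṁ/(ρA) = 425/(789 · 0.2669) = 2.018 m/s.
Reynolds number Re = ρVD/μ = 789 · 2.018 · 0.583 / 0.00132 = 7.032e+05.
Re > 4000 → turbulent. Relative roughness ε/D = 0.000469/0.583 = 0.000804. Haaland: 1/√f = -1.8 log₁₀[(0.000804/3.7)^1.11 + 6.9/7.032e+05] = -1.8 log₁₀[8.6e-05 + 9.81e-06] = 7.234, so f = 0.01911.
Darcy-Weisbach: ΔP = f(L/D)(ρV²/2) = 0.01911·(12.9/0.583)·(789·2.018²/2) = 0.01911·22.13·1606 = 679.3 Pa.
Head loss h_f = ΔP/(ρg) = 679.3/(789·9.81) = 0.0878 m.

h_f ≈ 0.0878 m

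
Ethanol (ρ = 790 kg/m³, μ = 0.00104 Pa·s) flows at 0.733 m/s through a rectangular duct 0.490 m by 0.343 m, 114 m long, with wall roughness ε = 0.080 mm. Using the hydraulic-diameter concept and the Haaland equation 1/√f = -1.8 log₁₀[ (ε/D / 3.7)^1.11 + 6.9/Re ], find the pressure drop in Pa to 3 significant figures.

ΔP ≈ 996 Pa

Hydraulic diameter D_h = 4A/P = 4·(0.49·0.343)/(2·(0.49+0.343)) = 0.6723/1.666 = 0.4035 m.
Re = ρVD_h/μ = 790·0.733·0.4035/0.00104 = 2.247e+05.
ε/D_h = 8e-05/0.4035 = 0.000198; Haaland gives 1/√f = -1.8 log₁₀[1.82e-05+3.07e-05] = 7.76, so f = 0.01661.
ΔP = f(L/D_h)(ρV²/2) = 0.01661·114/0.4035·212.2 = 995.7 Pa.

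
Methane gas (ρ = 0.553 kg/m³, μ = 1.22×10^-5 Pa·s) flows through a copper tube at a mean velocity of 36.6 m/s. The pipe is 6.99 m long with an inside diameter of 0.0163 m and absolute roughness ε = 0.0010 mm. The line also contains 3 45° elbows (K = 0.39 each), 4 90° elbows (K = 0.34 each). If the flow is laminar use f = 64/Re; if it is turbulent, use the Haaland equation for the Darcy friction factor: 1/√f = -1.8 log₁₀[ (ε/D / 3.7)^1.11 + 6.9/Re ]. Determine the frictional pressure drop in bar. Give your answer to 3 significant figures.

ΔP ≈ 0.0475 bar

Reynolds number Re = ρVD/μ = 0.553 · 36.6 · 0.0163 / 1.22e-05 = 2.704e+04.
Re > 4000 → turbulent. Relative roughness ε/D = 1e-06/0.0163 = 6.13e-05. Haaland: 1/√f = -1.8 log₁₀[(6.13e-05/3.7)^1.11 + 6.9/2.704e+04] = -1.8 log₁₀[4.94e-06 + 0.000255] = 6.453, so f = 0.02402.
Total minor-loss coefficient ΣK = 3·0.39 + 4·0.34 = 2.53.
ΔP = [f·L/D + ΣK]·(ρV²/2) = [0.02402·6.99/0.0163 + 2.53]·(0.553·36.6²/2) = [10.3 + 2.53]·370.4 = 4752 Pa.
ΔP = 4752 Pa = 0.0475 bar.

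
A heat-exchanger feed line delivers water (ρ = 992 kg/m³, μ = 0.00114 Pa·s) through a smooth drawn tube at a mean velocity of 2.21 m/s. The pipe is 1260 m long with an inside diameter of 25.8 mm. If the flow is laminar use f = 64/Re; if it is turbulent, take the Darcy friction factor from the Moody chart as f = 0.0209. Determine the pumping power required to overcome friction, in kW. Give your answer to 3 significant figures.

P ≈ 2.86 kW

Reynolds number Re = ρVD/μ = 992 · 2.21 · 0.0258 / 0.00114 = 4.962e+04.
Re > 4000 → turbulent; use the Moody-chart value f = 0.0209.
Darcy-Weisbach: ΔP = f(L/D)(ρV²/2) = 0.0209·(1260/0.0258)·(992·2.21²/2) = 0.0209·4.884e+04·2423 = 2.473e+06 Pa.
Q = V·A = 2.21·0.0005228 = 0.001155 m³/s.
Pumping power P = QΔP = 0.001155·2.473e+06 = 2857 W = 2.86 kW.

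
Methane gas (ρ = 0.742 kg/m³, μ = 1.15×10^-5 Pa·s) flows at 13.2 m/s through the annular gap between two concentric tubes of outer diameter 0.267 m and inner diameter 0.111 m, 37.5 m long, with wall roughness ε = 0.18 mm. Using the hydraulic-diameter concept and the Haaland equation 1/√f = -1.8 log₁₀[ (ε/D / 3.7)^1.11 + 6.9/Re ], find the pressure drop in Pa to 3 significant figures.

Hydraulic diameter D_h = 4A/P = D_o - D_i = 0.267 - 0.111 = 0.156 m.
Re = ρVD_h/μ = 0.742·13.2·0.156/1.15e-05 = 1.329e+05.
ε/D_h = 0.00018/0.156 = 0.00115; Haaland gives 1/√f = -1.8 log₁₀[0.000128+5.19e-05] = 6.739, so f = 0.02202.
ΔP = f(L/D_h)(ρV²/2) = 0.02202·37.5/0.156·64.64 = 342.1 Pa.

ΔP ≈ 342 Pa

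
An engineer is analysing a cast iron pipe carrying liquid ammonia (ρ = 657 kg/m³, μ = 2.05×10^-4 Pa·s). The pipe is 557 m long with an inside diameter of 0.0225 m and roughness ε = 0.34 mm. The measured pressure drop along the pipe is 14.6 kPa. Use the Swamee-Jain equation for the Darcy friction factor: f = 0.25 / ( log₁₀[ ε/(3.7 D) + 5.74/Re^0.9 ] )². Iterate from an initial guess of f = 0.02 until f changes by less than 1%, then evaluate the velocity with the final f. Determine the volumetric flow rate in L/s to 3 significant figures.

Q ≈ 0.0771 L/s

Rearranging Darcy-Weisbach: V = √(2·ΔP·D/(f·L·ρ)). With ε/D = 0.00034/0.0225 = 0.0151, iterate starting from f = 0.02:
  f = 0.02 → V = √(2·1.46e+04·0.0225/(0.02·557·657)) = 0.2996 m/s; Re = ρVD/μ = 2.16e+04; f → 0.04652
  f = 0.04652 → V = 0.1965 m/s; Re = 1.417e+04; f → 0.04771
  f = 0.04771 → V = 0.194 m/s; Re = 1.399e+04; f → 0.04775
Converged (Δf/f < 1%). With the final f = 0.04775: V = √(2·1.46e+04·0.0225/(0.04775·557·657)) = 0.1939 m/s.
Q = V·A = 0.1939·(π/4·0.0225²) = 7.71e-05 m³/s = 0.0771 L/s.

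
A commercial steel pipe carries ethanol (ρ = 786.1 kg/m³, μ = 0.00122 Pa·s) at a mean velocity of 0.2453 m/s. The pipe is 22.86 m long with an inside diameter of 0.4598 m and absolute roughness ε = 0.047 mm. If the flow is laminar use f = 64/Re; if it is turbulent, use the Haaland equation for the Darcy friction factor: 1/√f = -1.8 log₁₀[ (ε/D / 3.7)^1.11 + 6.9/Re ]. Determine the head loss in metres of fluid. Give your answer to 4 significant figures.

Reynolds number Re = ρVD/μ = 786.1 · 0.2453 · 0.4598 / 0.00122 = 7.267e+04.
Re > 4000 → turbulent. Relative roughness ε/D = 4.7e-05/0.4598 = 0.000102. Haaland: 1/√f = -1.8 log₁₀[(0.000102/3.7)^1.11 + 6.9/7.267e+04] = -1.8 log₁₀[8.71e-06 + 9.49e-05] = 7.172, so f = 0.01944.
Darcy-Weisbach: ΔP = f(L/D)(ρV²/2) = 0.01944·(22.86/0.4598)·(786.1·0.2453²/2) = 0.01944·49.72·23.65 = 22.86 Pa.
Head loss h_f = ΔP/(ρg) = 22.86/(786.1·9.81) = 0.002964 m.

h_f ≈ 0.002964 m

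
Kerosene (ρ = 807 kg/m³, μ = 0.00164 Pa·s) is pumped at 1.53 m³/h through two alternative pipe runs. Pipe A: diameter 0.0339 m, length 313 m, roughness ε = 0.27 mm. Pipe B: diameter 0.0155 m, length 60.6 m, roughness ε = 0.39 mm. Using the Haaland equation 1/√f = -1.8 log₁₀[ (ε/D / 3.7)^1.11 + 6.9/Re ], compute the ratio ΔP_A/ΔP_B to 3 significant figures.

ΔP_A/ΔP_B ≈ 0.0788

Pipe A: V = Q/A = 0.000425/0.0009026 = 0.4709 m/s; Re = 7855; ε/D = 0.00796; Haaland → f = 0.04219; ΔP_A = f(L/D)(ρV²/2) = 3.485e+04 Pa.
Pipe B: V = Q/A = 0.000425/0.0001887 = 2.252 m/s; Re = 1.718e+04; ε/D = 0.0252; Haaland → f = 0.05525; ΔP_B = f(L/D)(ρV²/2) = 4.421e+05 Pa.
ΔP_A/ΔP_B = 3.485e+04/4.421e+05 = 0.0788.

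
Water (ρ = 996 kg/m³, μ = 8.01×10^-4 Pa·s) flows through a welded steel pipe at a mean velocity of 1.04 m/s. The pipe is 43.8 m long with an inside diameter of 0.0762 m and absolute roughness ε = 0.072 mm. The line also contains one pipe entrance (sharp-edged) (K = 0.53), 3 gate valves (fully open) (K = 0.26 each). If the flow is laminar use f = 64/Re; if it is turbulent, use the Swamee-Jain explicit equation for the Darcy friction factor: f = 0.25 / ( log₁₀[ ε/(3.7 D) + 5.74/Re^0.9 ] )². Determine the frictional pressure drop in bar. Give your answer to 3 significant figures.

Reynolds number Re = ρVD/μ = 996 · 1.04 · 0.0762 / 0.000801 = 9.854e+04.
Re > 4000 → turbulent. Relative roughness ε/D = 7.2e-05/0.0762 = 0.000945. Swamee-Jain: f = 0.25/(log₁₀[0.000945/3.7 + 5.74/9.854e+04^0.9])² = 0.25/(log₁₀[0.000255 + 0.000184])² = 0.25/(-3.357)² = 0.02218.
Total minor-loss coefficient ΣK = 1·0.53 + 3·0.26 = 1.31.
ΔP = [f·L/D + ΣK]·(ρV²/2) = [0.02218·43.8/0.0762 + 1.31]·(996·1.04²/2) = [12.75 + 1.31]·538.6 = 7573 Pa.
ΔP = 7573 Pa = 0.0757 bar.

ΔP ≈ 0.0757 bar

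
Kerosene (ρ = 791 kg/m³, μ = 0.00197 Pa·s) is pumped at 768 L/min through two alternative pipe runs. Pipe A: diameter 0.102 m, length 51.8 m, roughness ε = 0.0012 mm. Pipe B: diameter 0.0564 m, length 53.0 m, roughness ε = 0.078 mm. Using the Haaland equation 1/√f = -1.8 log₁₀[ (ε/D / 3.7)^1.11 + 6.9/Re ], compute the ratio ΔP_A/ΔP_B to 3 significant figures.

ΔP_A/ΔP_B ≈ 0.0432

Pipe A: V = Q/A = 0.0128/0.008171 = 1.566 m/s; Re = 6.415e+04; ε/D = 1.18e-05; Haaland → f = 0.01963; ΔP_A = f(L/D)(ρV²/2) = 9675 Pa.
Pipe B: V = Q/A = 0.0128/0.002498 = 5.123 m/s; Re = 1.16e+05; ε/D = 0.00138; Haaland → f = 0.02298; ΔP_B = f(L/D)(ρV²/2) = 2.242e+05 Pa.
ΔP_A/ΔP_B = 9675/2.242e+05 = 0.0432.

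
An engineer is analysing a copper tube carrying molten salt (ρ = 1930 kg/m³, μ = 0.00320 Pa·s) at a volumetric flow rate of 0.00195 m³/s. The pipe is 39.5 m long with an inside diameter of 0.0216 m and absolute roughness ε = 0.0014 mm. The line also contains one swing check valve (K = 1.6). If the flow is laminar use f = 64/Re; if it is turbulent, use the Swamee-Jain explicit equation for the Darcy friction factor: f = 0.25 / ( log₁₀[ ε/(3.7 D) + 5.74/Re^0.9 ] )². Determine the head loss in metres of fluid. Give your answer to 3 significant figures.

h_f ≈ 54.1 m

Cross-sectional area A = πD²/4 = π(0.0216)²/4 = 0.0003664 m²; mean velocity V = Q/A = 0.00195/0.0003664 = 5.322 m/s.
Reynolds number Re = ρVD/μ = 1930 · 5.322 · 0.0216 / 0.0032 = 6.933e+04.
Re > 4000 → turbulent. Relative roughness ε/D = 1.4e-06/0.0216 = 6.48e-05. Swamee-Jain: f = 0.25/(log₁₀[6.48e-05/3.7 + 5.74/6.933e+04^0.9])² = 0.25/(log₁₀[1.75e-05 + 0.000252])² = 0.25/(-3.569)² = 0.01963.
Total minor-loss coefficient ΣK = 1·1.6 = 1.6.
ΔP = [f·L/D + ΣK]·(ρV²/2) = [0.01963·39.5/0.0216 + 1.6]·(1930·5.322²/2) = [35.9 + 1.6]·2.733e+04 = 1.025e+06 Pa.
Head loss h_f = ΔP/(ρg) = 1.025e+06/(1930·9.81) = 54.1 m.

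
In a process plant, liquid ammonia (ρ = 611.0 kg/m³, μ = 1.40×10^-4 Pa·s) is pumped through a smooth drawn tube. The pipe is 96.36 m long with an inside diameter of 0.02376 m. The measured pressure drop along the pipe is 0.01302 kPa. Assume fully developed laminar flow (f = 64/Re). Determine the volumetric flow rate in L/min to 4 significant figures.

Q ≈ 0.4530 L/min

For laminar flow, f = 64/Re with Re = ρVD/μ, so Darcy-Weisbach reduces to ΔP = 32μLV/D². Solving for V: V = ΔP·D²/(32μL) = 13.02·(0.02376)²/(32·0.00014·96.36) = 0.01703 m/s.
Check: Re = ρVD/μ = 611·0.01703·0.02376/0.00014 = 1766 < 2300, so the laminar assumption holds.
Q = V·A = 0.01703·(π/4·0.02376²) = 7.549e-06 m³/s = 0.4530 L/min.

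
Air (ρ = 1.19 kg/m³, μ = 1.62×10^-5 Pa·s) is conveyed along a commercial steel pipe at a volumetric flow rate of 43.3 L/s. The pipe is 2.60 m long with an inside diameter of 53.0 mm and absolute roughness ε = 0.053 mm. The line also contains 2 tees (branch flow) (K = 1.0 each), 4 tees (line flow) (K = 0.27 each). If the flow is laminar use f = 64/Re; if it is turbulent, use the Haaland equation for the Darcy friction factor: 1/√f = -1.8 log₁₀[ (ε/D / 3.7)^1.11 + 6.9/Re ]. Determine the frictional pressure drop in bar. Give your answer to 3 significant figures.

ΔP ≈ 0.00959 bar

Q = 43.3 L/s = 43.3/1000 = 0.0433 m³/s.
Cross-sectional area A = πD²/4 = π(0.053)²/4 = 0.002206 m²; mean velocity V = Q/A = 0.0433/0.002206 = 19.63 m/s.
Reynolds number Re = ρVD/μ = 1.19 · 19.63 · 0.053 / 1.62e-05 = 7.641e+04.
Re > 4000 → turbulent. Relative roughness ε/D = 5.3e-05/0.053 = 0.001. Haaland: 1/√f = -1.8 log₁₀[(0.001/3.7)^1.11 + 6.9/7.641e+04] = -1.8 log₁₀[0.000109 + 9.03e-05] = 6.659, so f = 0.02255.
Total minor-loss coefficient ΣK = 2·1 + 4·0.27 = 3.08.
ΔP = [f·L/D + ΣK]·(ρV²/2) = [0.02255·2.6/0.053 + 3.08]·(1.19·19.63²/2) = [1.106 + 3.08]·229.2 = 959.5 Pa.
ΔP = 959.5 Pa = 0.00959 bar.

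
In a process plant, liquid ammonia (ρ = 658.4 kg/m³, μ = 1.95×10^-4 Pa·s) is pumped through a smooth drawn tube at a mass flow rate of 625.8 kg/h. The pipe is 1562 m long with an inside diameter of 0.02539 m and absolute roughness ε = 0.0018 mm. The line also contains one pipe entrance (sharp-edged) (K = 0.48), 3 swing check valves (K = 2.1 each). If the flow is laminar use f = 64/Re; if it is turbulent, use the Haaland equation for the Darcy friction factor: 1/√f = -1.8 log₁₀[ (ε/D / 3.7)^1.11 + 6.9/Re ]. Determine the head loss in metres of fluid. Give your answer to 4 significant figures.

h_f ≈ 18.36 m

ṁ = 625.8 kg/h = 625.8/3600 = 0.1738 kg/s.
A = πD²/4 = π(0.02539)²/4 = 0.0005063 m²; mean velocity V = ṁ/(ρA) = 0.1738/(658.4 · 0.0005063) = 0.5215 m/s.
Reynolds number Re = ρVD/μ = 658.4 · 0.5215 · 0.02539 / 0.000195 = 4.47e+04.
Re > 4000 → turbulent. Relative roughness ε/D = 1.8e-06/0.02539 = 7.09e-05. Haaland: 1/√f = -1.8 log₁₀[(7.09e-05/3.7)^1.11 + 6.9/4.47e+04] = -1.8 log₁₀[5.8e-06 + 0.000154] = 6.832, so f = 0.02143.
Total minor-loss coefficient ΣK = 1·0.48 + 3·2.1 = 6.78.
ΔP = [f·L/D + ΣK]·(ρV²/2) = [0.02143·1562/0.02539 + 6.78]·(658.4·0.5215²/2) = [1318 + 6.78]·89.52 = 1.186e+05 Pa.
Head loss h_f = ΔP/(ρg) = 1.186e+05/(658.4·9.81) = 18.36 m.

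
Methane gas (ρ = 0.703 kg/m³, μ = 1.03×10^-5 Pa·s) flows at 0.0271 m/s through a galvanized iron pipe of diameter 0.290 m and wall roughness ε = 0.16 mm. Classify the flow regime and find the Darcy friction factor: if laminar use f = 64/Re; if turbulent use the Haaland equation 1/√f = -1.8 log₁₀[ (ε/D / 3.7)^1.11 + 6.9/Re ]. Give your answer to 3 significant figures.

f ≈ 0.119

Re = ρVD/μ = 0.703·0.0271·0.29/1.03e-05 = 536.4.
Re < 2300 → laminar, so f = 64/Re = 0.1193 (roughness is irrelevant in laminar flow).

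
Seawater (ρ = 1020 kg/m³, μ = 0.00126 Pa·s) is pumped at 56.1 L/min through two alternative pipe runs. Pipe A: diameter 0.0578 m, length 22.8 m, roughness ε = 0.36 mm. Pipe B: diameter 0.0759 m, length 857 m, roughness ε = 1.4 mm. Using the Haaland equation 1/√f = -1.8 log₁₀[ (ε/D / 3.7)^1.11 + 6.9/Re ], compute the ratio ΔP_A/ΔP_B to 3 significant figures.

ΔP_A/ΔP_B ≈ 0.0756

Pipe A: V = Q/A = 0.000935/0.002624 = 0.3563 m/s; Re = 1.667e+04; ε/D = 0.00623; Haaland → f = 0.0366; ΔP_A = f(L/D)(ρV²/2) = 935 Pa.
Pipe B: V = Q/A = 0.000935/0.004525 = 0.2067 m/s; Re = 1.27e+04; ε/D = 0.0184; Haaland → f = 0.05026; ΔP_B = f(L/D)(ρV²/2) = 1.236e+04 Pa.
ΔP_A/ΔP_B = 935/1.236e+04 = 0.0756.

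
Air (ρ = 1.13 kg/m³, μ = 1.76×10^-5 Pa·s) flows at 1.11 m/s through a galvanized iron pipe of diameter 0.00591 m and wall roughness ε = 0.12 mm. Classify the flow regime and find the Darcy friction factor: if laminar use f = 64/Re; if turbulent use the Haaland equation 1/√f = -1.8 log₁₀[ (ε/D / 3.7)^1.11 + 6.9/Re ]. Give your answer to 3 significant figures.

Re = ρVD/μ = 1.13·1.11·0.00591/1.76e-05 = 421.2.
Re < 2300 → laminar, so f = 64/Re = 0.152 (roughness is irrelevant in laminar flow).

f ≈ 0.152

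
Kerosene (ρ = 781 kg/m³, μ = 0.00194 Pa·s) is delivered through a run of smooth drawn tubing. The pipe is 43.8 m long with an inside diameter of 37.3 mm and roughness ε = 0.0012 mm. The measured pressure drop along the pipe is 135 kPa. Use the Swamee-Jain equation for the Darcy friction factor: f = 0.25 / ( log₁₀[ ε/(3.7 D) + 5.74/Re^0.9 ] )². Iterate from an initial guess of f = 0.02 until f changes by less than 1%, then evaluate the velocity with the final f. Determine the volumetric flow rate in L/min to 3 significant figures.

Q ≈ 250 L/min

Rearranging Darcy-Weisbach: V = √(2·ΔP·D/(f·L·ρ)). With ε/D = 1.2e-06/0.0373 = 3.22e-05, iterate starting from f = 0.02:
  f = 0.02 → V = √(2·1.35e+05·0.0373/(0.02·43.8·781)) = 3.837 m/s; Re = ρVD/μ = 5.761e+04; f → 0.02026
  f = 0.02026 → V = 3.812 m/s; Re = 5.725e+04; f → 0.02028
Converged (Δf/f < 1%). With the final f = 0.02028: V = √(2·1.35e+05·0.0373/(0.02028·43.8·781)) = 3.81 m/s.
Q = V·A = 3.81·(π/4·0.0373²) = 0.004163 m³/s = 250 L/min.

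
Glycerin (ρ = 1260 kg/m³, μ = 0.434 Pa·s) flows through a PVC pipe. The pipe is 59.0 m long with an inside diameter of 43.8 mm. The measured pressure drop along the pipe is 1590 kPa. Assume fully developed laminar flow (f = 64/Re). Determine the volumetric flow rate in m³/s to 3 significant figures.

Q ≈ 0.00561 m³/s

For laminar flow, f = 64/Re with Re = ρVD/μ, so Darcy-Weisbach reduces to ΔP = 32μLV/D². Solving for V: V = ΔP·D²/(32μL) = 1.59e+06·(0.0438)²/(32·0.434·59) = 3.723 m/s.
Check: Re = ρVD/μ = 1260·3.723·0.0438/0.434 = 473.4 < 2300, so the laminar assumption holds.
Q = V·A = 3.723·(π/4·0.0438²) = 0.005609 m³/s = 0.00561 m³/s.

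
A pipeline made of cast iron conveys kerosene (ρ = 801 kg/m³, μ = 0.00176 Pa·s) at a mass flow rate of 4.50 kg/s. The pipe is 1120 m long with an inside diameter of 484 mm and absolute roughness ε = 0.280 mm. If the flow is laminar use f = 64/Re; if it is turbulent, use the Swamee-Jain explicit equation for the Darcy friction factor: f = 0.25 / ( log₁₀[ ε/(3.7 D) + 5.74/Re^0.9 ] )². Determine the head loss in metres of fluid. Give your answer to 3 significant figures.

h_f ≈ 0.00390 m

A = πD²/4 = π(0.484)²/4 = 0.184 m²; mean velocity V = ṁ/(ρA) = 4.5/(801 · 0.184) = 0.03054 m/s.
Reynolds number Re = ρVD/μ = 801 · 0.03054 · 0.484 / 0.00176 = 6726.
Re > 4000 → turbulent. Relative roughness ε/D = 0.00028/0.484 = 0.000579. Swamee-Jain: f = 0.25/(log₁₀[0.000579/3.7 + 5.74/6726^0.9])² = 0.25/(log₁₀[0.000156 + 0.00206])² = 0.25/(-2.654)² = 0.03548.
Darcy-Weisbach: ΔP = f(L/D)(ρV²/2) = 0.03548·(1120/0.484)·(801·0.03054²/2) = 0.03548·2314·0.3734 = 30.66 Pa.
Head loss h_f = ΔP/(ρg) = 30.66/(801·9.81) = 0.00390 m.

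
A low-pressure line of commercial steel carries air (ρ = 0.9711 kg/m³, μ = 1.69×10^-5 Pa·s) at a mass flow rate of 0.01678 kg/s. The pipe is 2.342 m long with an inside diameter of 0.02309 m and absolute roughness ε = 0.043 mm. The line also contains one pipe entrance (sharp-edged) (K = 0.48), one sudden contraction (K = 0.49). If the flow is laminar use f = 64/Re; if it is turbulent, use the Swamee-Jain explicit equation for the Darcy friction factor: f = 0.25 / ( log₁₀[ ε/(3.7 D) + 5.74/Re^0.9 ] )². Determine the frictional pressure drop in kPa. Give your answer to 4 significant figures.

A = πD²/4 = π(0.02309)²/4 = 0.0004187 m²; mean velocity V = ṁ/(ρA) = 0.01678/(0.9711 · 0.0004187) = 41.27 m/s.
Reynolds number Re = ρVD/μ = 0.9711 · 41.27 · 0.02309 / 1.69e-05 = 5.475e+04.
Re > 4000 → turbulent. Relative roughness ε/D = 4.3e-05/0.02309 = 0.00186. Swamee-Jain: f = 0.25/(log₁₀[0.00186/3.7 + 5.74/5.475e+04^0.9])² = 0.25/(log₁₀[0.000503 + 0.000312])² = 0.25/(-3.089)² = 0.02621.
Total minor-loss coefficient ΣK = 1·0.48 + 1·0.49 = 0.97.
ΔP = [f·L/D + ΣK]·(ρV²/2) = [0.02621·2.342/0.02309 + 0.97]·(0.9711·41.27²/2) = [2.658 + 0.97]·826.8 = 3000 Pa.
ΔP = 3000 Pa = 3.000 kPa.

ΔP ≈ 3.000 kPa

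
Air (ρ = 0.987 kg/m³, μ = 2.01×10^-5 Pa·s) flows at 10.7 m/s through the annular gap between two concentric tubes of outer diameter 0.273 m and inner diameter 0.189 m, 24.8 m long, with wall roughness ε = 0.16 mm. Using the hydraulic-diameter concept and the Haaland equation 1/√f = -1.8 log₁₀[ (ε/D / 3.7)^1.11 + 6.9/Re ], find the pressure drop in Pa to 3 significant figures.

ΔP ≈ 440 Pa

Hydraulic diameter D_h = 4A/P = D_o - D_i = 0.273 - 0.189 = 0.084 m.
Re = ρVD_h/μ = 0.987·10.7·0.084/2.01e-05 = 4.414e+04.
ε/D_h = 0.00016/0.084 = 0.0019; Haaland gives 1/√f = -1.8 log₁₀[0.000224+0.000156] = 6.156, so f = 0.02639.
ΔP = f(L/D_h)(ρV²/2) = 0.02639·24.8/0.084·56.5 = 440.2 Pa.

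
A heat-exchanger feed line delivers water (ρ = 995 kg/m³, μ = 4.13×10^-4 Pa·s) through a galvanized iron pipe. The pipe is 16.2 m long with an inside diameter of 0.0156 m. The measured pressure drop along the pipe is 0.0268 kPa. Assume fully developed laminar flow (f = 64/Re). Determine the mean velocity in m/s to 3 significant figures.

For laminar flow, f = 64/Re with Re = ρVD/μ, so Darcy-Weisbach reduces to ΔP = 32μLV/D². Solving for V: V = ΔP·D²/(32μL) = 26.8·(0.0156)²/(32·0.000413·16.2) = 0.03046 m/s.
Check: Re = ρVD/μ = 995·0.03046·0.0156/0.000413 = 1145 < 2300, so the laminar assumption holds.

V ≈ 0.0305 m/s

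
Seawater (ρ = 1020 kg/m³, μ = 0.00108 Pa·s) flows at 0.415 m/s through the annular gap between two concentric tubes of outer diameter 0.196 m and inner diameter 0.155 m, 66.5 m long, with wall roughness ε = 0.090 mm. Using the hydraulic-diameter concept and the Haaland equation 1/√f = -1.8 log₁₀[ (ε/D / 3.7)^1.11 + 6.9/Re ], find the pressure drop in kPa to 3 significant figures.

Hydraulic diameter D_h = 4A/P = D_o - D_i = 0.196 - 0.155 = 0.041 m.
Re = ρVD_h/μ = 1020·0.415·0.041/0.00108 = 1.607e+04.
ε/D_h = 9e-05/0.041 = 0.0022; Haaland gives 1/√f = -1.8 log₁₀[0.000262+0.000429] = 5.689, so f = 0.0309.
ΔP = f(L/D_h)(ρV²/2) = 0.0309·66.5/0.041·87.83 = 4403 Pa.
ΔP = 4.40 kPa.

ΔP ≈ 4.40 kPa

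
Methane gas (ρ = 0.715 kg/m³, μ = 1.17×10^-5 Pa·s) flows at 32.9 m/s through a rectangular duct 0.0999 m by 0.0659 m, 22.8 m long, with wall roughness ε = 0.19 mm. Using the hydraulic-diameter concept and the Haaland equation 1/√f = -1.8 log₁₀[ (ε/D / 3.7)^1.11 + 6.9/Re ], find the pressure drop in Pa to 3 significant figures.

ΔP ≈ 2830 Pa

Hydraulic diameter D_h = 4A/P = 4·(0.0999·0.0659)/(2·(0.0999+0.0659)) = 0.02633/0.3316 = 0.07941 m.
Re = ρVD_h/μ = 0.715·32.9·0.07941/1.17e-05 = 1.597e+05.
ε/D_h = 0.00019/0.07941 = 0.00239; Haaland gives 1/√f = -1.8 log₁₀[0.000288+4.32e-05] = 6.263, so f = 0.02549.
ΔP = f(L/D_h)(ρV²/2) = 0.02549·22.8/0.07941·387 = 2832 Pa.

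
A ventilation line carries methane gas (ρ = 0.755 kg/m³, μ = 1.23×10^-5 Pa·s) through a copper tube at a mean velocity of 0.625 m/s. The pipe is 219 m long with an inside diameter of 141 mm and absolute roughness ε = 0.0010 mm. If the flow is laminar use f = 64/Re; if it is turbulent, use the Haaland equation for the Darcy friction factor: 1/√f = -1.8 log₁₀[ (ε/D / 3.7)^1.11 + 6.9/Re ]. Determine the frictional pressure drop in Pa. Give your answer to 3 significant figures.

ΔP ≈ 8.44 Pa

Reynolds number Re = ρVD/μ = 0.755 · 0.625 · 0.141 / 1.23e-05 = 5409.
Re > 4000 → turbulent. Relative roughness ε/D = 1e-06/0.141 = 7.09e-06. Haaland: 1/√f = -1.8 log₁₀[(7.09e-06/3.7)^1.11 + 6.9/5409] = -1.8 log₁₀[4.5e-07 + 0.00128] = 5.209, so f = 0.03685.
Darcy-Weisbach: ΔP = f(L/D)(ρV²/2) = 0.03685·(219/0.141)·(0.755·0.625²/2) = 0.03685·1553·0.1475 = 8.44 Pa.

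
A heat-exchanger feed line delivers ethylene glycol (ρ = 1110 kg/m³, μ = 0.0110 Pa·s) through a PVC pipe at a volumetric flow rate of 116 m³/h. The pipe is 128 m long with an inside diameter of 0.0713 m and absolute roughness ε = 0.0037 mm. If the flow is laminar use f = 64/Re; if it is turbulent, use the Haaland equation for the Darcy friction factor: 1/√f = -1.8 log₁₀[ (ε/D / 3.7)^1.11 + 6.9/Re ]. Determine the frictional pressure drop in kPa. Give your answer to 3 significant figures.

Q = 116 m³/h = 116/3600 = 0.03222 m³/s.
Cross-sectional area A = πD²/4 = π(0.0713)²/4 = 0.003993 m²; mean velocity V = Q/A = 0.03222/0.003993 = 8.07 m/s.
Reynolds number Re = ρVD/μ = 1110 · 8.07 · 0.0713 / 0.011 = 5.806e+04.
Re > 4000 → turbulent. Relative roughness ε/D = 3.7e-06/0.0713 = 5.19e-05. Haaland: 1/√f = -1.8 log₁₀[(5.19e-05/3.7)^1.11 + 6.9/5.806e+04] = -1.8 log₁₀[4.1e-06 + 0.000119] = 7.039, so f = 0.02019.
Darcy-Weisbach: ΔP = f(L/D)(ρV²/2) = 0.02019·(128/0.0713)·(1110·8.07²/2) = 0.02019·1795·3.615e+04 = 1.31e+06 Pa.
ΔP = 1.31e+06 Pa = 1310 kPa.

ΔP ≈ 1310 kPa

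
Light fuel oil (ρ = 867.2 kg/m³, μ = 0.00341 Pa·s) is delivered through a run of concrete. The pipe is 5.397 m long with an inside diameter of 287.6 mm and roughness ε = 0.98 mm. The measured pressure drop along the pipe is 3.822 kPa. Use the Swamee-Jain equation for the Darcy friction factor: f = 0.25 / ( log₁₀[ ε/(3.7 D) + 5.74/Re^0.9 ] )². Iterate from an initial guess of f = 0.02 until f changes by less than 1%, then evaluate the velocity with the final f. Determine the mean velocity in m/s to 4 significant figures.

V ≈ 4.119 m/s

Rearranging Darcy-Weisbach: V = √(2·ΔP·D/(f·L·ρ)). With ε/D = 0.00098/0.2876 = 0.00341, iterate starting from f = 0.02:
  f = 0.02 → V = √(2·3822·0.2876/(0.02·5.397·867.2)) = 4.846 m/s; Re = ρVD/μ = 3.545e+05; f → 0.02761
  f = 0.02761 → V = 4.125 m/s; Re = 3.017e+05; f → 0.02768
Converged (Δf/f < 1%). With the final f = 0.02768: V = √(2·3822·0.2876/(0.02768·5.397·867.2)) = 4.119 m/s.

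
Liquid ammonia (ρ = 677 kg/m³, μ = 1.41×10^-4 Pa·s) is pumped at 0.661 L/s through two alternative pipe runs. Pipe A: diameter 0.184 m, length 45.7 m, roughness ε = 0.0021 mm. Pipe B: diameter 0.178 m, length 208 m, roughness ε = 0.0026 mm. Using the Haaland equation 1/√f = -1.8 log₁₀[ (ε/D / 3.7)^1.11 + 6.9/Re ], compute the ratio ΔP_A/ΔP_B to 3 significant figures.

ΔP_A/ΔP_B ≈ 0.188

Pipe A: V = Q/A = 0.000661/0.02659 = 0.02486 m/s; Re = 2.196e+04; ε/D = 1.14e-05; Haaland → f = 0.02517; ΔP_A = f(L/D)(ρV²/2) = 1.308 Pa.
Pipe B: V = Q/A = 0.000661/0.02488 = 0.02656 m/s; Re = 2.27e+04; ε/D = 1.46e-05; Haaland → f = 0.02497; ΔP_B = f(L/D)(ρV²/2) = 6.969 Pa.
ΔP_A/ΔP_B = 1.308/6.969 = 0.188.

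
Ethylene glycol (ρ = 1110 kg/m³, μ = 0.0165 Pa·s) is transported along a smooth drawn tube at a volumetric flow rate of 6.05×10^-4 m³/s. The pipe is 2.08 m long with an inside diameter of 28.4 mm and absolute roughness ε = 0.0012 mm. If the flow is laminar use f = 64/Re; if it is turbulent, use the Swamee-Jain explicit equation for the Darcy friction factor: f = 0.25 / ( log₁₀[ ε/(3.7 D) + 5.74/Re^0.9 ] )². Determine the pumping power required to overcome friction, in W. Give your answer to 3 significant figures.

P ≈ 0.787 W

Cross-sectional area A = πD²/4 = π(0.0284)²/4 = 0.0006335 m²; mean velocity V = Q/A = 0.000605/0.0006335 = 0.9551 m/s.
Reynolds number Re = ρVD/μ = 1110 · 0.9551 · 0.0284 / 0.0165 = 1825.
Re < 2300 → laminar flow, so f = 64/Re = 64/1825 = 0.03507 (the turbulent correlation is not needed).
Darcy-Weisbach: ΔP = f(L/D)(ρV²/2) = 0.03507·(2.08/0.0284)·(1110·0.9551²/2) = 0.03507·73.24·506.2 = 1300 Pa.
Pumping power P = QΔP = 0.000605·1300 = 0.7868 W = 0.787 W.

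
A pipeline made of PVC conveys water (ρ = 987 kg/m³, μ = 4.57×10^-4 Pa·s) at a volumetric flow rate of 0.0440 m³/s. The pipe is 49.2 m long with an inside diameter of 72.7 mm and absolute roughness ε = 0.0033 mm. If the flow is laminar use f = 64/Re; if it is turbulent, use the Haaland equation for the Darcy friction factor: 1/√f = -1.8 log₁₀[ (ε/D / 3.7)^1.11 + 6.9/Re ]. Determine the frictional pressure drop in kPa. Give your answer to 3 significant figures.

ΔP ≈ 443 kPa

Cross-sectional area A = πD²/4 = π(0.0727)²/4 = 0.004151 m²; mean velocity V = Q/A = 0.044/0.004151 = 10.6 m/s.
Reynolds number Re = ρVD/μ = 987 · 10.6 · 0.0727 / 0.000457 = 1.664e+06.
Re > 4000 → turbulent. Relative roughness ε/D = 3.3e-06/0.0727 = 4.54e-05. Haaland: 1/√f = -1.8 log₁₀[(4.54e-05/3.7)^1.11 + 6.9/1.664e+06] = -1.8 log₁₀[3.54e-06 + 4.15e-06] = 9.206, so f = 0.0118.
Darcy-Weisbach: ΔP = f(L/D)(ρV²/2) = 0.0118·(49.2/0.0727)·(987·10.6²/2) = 0.0118·676.8·5.545e+04 = 4.427e+05 Pa.
ΔP = 4.427e+05 Pa = 443 kPa.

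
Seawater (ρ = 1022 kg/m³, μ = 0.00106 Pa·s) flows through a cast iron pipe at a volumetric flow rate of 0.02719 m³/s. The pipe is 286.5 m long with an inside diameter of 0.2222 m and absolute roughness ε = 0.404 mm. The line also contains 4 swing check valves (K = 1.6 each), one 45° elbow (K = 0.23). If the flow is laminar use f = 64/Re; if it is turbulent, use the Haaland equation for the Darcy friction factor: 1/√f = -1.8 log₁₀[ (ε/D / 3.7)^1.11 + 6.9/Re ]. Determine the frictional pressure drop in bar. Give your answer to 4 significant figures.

ΔP ≈ 0.09434 bar

Cross-sectional area A = πD²/4 = π(0.2222)²/4 = 0.03878 m²; mean velocity V = Q/A = 0.02719/0.03878 = 0.7012 m/s.
Reynolds number Re = ρVD/μ = 1022 · 0.7012 · 0.2222 / 0.00106 = 1.502e+05.
Re > 4000 → turbulent. Relative roughness ε/D = 0.000404/0.2222 = 0.00182. Haaland: 1/√f = -1.8 log₁₀[(0.00182/3.7)^1.11 + 6.9/1.502e+05] = -1.8 log₁₀[0.000213 + 4.59e-05] = 6.458, so f = 0.02398.
Total minor-loss coefficient ΣK = 4·1.6 + 1·0.23 = 6.63.
ΔP = [f·L/D + ΣK]·(ρV²/2) = [0.02398·286.5/0.2222 + 6.63]·(1022·0.7012²/2) = [30.92 + 6.63]·251.2 = 9434 Pa.
ΔP = 9434 Pa = 0.09434 bar.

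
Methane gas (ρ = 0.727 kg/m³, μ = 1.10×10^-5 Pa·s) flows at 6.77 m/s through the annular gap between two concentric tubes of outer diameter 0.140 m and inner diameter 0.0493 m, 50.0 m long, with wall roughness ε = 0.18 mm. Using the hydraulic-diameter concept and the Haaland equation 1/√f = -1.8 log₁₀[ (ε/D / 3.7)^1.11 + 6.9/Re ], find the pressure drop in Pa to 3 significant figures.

ΔP ≈ 246 Pa

Hydraulic diameter D_h = 4A/P = D_o - D_i = 0.14 - 0.0493 = 0.0907 m.
Re = ρVD_h/μ = 0.727·6.77·0.0907/1.1e-05 = 4.058e+04.
ε/D_h = 0.00018/0.0907 = 0.00198; Haaland gives 1/√f = -1.8 log₁₀[0.000234+0.00017] = 6.108, so f = 0.0268.
ΔP = f(L/D_h)(ρV²/2) = 0.0268·50/0.0907·16.66 = 246.2 Pa.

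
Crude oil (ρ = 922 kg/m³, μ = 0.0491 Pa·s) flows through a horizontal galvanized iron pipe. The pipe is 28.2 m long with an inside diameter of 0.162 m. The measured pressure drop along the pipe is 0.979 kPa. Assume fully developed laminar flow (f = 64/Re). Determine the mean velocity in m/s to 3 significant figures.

For laminar flow, f = 64/Re with Re = ρVD/μ, so Darcy-Weisbach reduces to ΔP = 32μLV/D². Solving for V: V = ΔP·D²/(32μL) = 979·(0.162)²/(32·0.0491·28.2) = 0.5799 m/s.
Check: Re = ρVD/μ = 922·0.5799·0.162/0.0491 = 1764 < 2300, so the laminar assumption holds.

V ≈ 0.580 m/s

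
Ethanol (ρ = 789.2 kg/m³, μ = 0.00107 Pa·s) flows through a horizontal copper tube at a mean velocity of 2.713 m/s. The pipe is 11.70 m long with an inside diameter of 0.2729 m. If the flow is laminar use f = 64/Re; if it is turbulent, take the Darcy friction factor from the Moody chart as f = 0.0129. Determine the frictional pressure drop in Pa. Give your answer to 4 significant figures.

ΔP ≈ 1606 Pa

Reynolds number Re = ρVD/μ = 789.2 · 2.713 · 0.2729 / 0.00107 = 5.461e+05.
Re > 4000 → turbulent; use the Moody-chart value f = 0.0129.
Darcy-Weisbach: ΔP = f(L/D)(ρV²/2) = 0.0129·(11.7/0.2729)·(789.2·2.713²/2) = 0.0129·42.87·2904 = 1606 Pa.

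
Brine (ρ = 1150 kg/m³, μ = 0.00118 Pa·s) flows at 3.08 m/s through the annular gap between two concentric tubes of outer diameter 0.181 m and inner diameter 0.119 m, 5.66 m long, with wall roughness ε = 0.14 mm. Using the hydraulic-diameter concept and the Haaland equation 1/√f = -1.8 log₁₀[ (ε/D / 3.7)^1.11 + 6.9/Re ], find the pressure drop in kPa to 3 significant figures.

ΔP ≈ 12.5 kPa

Hydraulic diameter D_h = 4A/P = D_o - D_i = 0.181 - 0.119 = 0.062 m.
Re = ρVD_h/μ = 1150·3.08·0.062/0.00118 = 1.861e+05.
ε/D_h = 0.00014/0.062 = 0.00226; Haaland gives 1/√f = -1.8 log₁₀[0.00027+3.71e-05] = 6.322, so f = 0.02502.
ΔP = f(L/D_h)(ρV²/2) = 0.02502·5.66/0.062·5455 = 1.246e+04 Pa.
ΔP = 12.5 kPa.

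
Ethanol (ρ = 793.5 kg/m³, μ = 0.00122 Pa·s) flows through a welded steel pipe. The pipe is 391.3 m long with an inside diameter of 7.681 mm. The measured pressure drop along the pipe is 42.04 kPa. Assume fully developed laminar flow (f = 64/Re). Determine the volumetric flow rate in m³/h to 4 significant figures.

Q ≈ 0.02708 m³/h

For laminar flow, f = 64/Re with Re = ρVD/μ, so Darcy-Weisbach reduces to ΔP = 32μLV/D². Solving for V: V = ΔP·D²/(32μL) = 4.204e+04·(0.007681)²/(32·0.00122·391.3) = 0.1624 m/s.
Check: Re = ρVD/μ = 793.5·0.1624·0.007681/0.00122 = 811.1 < 2300, so the laminar assumption holds.
Q = V·A = 0.1624·(π/4·0.007681²) = 7.523e-06 m³/s = 0.02708 m³/h.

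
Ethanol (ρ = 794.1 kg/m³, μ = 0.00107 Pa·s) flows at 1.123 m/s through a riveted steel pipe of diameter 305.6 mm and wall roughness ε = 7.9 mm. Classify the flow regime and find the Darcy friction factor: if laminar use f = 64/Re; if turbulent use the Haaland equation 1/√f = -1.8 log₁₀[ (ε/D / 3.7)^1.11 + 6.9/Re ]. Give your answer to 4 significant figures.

Re = ρVD/μ = 794.1·1.123·0.3056/0.00107 = 2.547e+05.
Re > 4000 → turbulent. ε/D = 0.0079/0.3056 = 0.0259; Haaland: 1/√f = -1.8 log₁₀[0.00405 + 2.71e-05] = 4.302, so f = 0.05403.

f ≈ 0.05403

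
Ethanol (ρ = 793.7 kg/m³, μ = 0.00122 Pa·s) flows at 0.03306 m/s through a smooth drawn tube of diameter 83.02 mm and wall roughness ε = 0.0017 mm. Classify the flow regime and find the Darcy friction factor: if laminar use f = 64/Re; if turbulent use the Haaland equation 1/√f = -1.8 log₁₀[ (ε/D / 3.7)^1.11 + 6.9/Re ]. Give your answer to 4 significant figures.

Re = ρVD/μ = 793.7·0.03306·0.08302/0.00122 = 1786.
Re < 2300 → laminar, so f = 64/Re = 0.03584 (roughness is irrelevant in laminar flow).

f ≈ 0.03584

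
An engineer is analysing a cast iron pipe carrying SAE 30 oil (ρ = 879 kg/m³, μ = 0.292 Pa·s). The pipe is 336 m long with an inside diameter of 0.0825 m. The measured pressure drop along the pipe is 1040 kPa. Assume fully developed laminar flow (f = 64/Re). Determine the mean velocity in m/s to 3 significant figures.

V ≈ 2.25 m/s

For laminar flow, f = 64/Re with Re = ρVD/μ, so Darcy-Weisbach reduces to ΔP = 32μLV/D². Solving for V: V = ΔP·D²/(32μL) = 1.04e+06·(0.0825)²/(32·0.292·336) = 2.255 m/s.
Check: Re = ρVD/μ = 879·2.255·0.0825/0.292 = 559.9 < 2300, so the laminar assumption holds.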